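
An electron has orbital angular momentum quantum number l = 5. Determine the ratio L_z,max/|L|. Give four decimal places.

L_z,max/|L| = 0.9129

|L| = √30 ℏ ≈ 5.4772ℏ, while L_z,max = lℏ = 5ℏ.
L_z,max/|L| = 5/√30 = 0.9129.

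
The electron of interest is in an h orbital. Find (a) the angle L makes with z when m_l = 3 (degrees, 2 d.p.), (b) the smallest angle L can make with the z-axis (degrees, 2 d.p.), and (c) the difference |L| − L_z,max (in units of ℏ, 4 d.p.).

For an h orbital, l = 5.
For m_l = 3: cos θ = 3/√30, θ ≈ 56.79°.
cos θ_min = 5/√30, so θ_min ≈ 24.09°.
|L| − L_z,max = (√30 − 5)ℏ ≈ 0.4772ℏ.

θ(m_l=3) ≈ 56.79°; θ_min ≈ 24.09°; |L|−L_z,max ≈ 0.4772ℏ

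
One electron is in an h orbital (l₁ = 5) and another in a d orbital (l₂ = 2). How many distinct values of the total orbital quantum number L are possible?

5

The total orbital quantum number L ranges from |l₁ − l₂| to l₁ + l₂ in integer steps.
L ∈ {3, 4, 5, 6, 7}.
That is 5 values.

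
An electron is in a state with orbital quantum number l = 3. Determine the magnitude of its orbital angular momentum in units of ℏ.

|L| = 2√3 ℏ ≈ 3.464ℏ

|L| = ℏ√(l(l+1)) = ℏ√(3·4) = 2√3 ℏ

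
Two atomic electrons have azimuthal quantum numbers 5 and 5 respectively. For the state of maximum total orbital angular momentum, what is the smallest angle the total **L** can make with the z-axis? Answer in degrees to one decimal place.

Angular momentum addition gives L = |l₁ − l₂|, …, l₁ + l₂.
Allowed values: L = 0, 1, 2, 3, 4, 5, 6, 7, 8, 9, 10.
The maximum is L = 10, with |L_tot| = ℏ√(10·11) = √110 ℏ.
The minimum angle with z is arccos(10/√110) ≈ 17.5°.

θ_min ≈ 17.5°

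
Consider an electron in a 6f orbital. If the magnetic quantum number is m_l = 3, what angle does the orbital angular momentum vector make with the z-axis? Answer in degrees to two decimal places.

The 6f subshell has l = 3.
|L| = √(l(l+1)) ℏ = 2√3 ℏ.
L_z = m_l ℏ = 3ℏ.
cos θ = L_z/|L| = 3/√12, so θ ≈ 30.00°.

θ ≈ 30.00°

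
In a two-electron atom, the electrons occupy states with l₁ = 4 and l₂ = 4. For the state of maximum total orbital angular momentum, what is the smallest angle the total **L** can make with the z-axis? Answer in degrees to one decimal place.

L runs from |4 − 4| = 0 to 4 + 4 = 8.
So L can be 0, 1, 2, 3, 4, 5, 6, 7, 8.
The maximum is L = 8, with |L_tot| = ℏ√(8·9) = 6√2 ℏ.
The minimum angle with z is arccos(8/√72) ≈ 19.5°.

θ_min ≈ 19.5°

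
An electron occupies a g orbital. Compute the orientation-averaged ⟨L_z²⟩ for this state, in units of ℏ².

G corresponds to l = 4.
The allowed m_l values are -4, -3, -2, -1, 0, 1, 2, 3, 4.
⟨L_z²⟩ = ℏ²·l(l+1)/3 = 6.667ℏ².

⟨L_z²⟩ = 6.667 ℏ²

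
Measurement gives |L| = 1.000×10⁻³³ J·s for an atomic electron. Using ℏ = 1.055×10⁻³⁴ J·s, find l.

|L|/ℏ = (1.000×10⁻³³)/(1.055×10⁻³⁴) ≈ 9.479.
Set l(l+1) = 89.85; the integer solution is l = 9.

l = 9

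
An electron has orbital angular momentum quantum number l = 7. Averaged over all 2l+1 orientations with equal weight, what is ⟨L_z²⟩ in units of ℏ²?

⟨L_z²⟩ = 18.67 ℏ²

The allowed m_l values are -7, -6, -5, -4, -3, -2, -1, 0, 1, 2, 3, 4, 5, 6, 7.
Average of L_z² over 15 states: 280/15 ℏ² = 18.67 ℏ².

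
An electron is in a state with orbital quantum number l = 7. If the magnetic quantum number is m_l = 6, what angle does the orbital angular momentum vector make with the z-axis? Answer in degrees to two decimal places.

|L|² = l(l+1)ℏ² = 56ℏ², so |L| = 2√14 ℏ.
L_z = m_l ℏ = 6ℏ.
cos θ = L_z/|L| = 6/√56, so θ ≈ 36.70°.

θ ≈ 36.70°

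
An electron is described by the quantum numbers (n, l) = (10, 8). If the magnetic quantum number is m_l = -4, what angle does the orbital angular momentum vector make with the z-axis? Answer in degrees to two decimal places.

|L| = √(l(l+1)) ℏ = 6√2 ℏ.
L_z = m_l ℏ = −4ℏ.
cos θ = L_z/|L| = -4/√72, so θ ≈ 118.13°.

θ ≈ 118.13°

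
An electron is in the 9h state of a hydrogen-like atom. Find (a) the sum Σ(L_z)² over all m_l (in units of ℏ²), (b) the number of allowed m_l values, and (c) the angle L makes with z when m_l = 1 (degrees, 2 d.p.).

Σ(L_z)² = 110 ℏ²; 11 values; θ(m_l=1) ≈ 79.48°

9h means n = 9, l = 5.
Σ m_l² = 110, so Σ(L_z)² = 110 ℏ².
There are 2l+1 = 11 values of m_l.
For m_l = 1: cos θ = 1/√30, θ ≈ 79.48°.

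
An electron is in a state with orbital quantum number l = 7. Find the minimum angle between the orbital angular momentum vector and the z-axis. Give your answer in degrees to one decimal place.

θ_min ≈ 20.7°

|L|² = l(l+1)ℏ² = 56ℏ², so |L| = 2√14 ℏ.
The smallest angle corresponds to the largest L_z, i.e. m_l = l = 7, giving L_z = 7ℏ.
cos θ_min = 7/√56, so θ_min ≈ 20.7°.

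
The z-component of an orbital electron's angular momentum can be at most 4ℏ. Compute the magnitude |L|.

Since max m_l = l, l = 4.
|L| = √(l(l+1)) ℏ = 2√5 ℏ.

|L| = 2√5 ℏ ≈ 4.472ℏ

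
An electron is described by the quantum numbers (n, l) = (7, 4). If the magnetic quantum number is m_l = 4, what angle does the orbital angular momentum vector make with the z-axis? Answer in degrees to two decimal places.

|L|² = l(l+1)ℏ² = 20ℏ², so |L| = 2√5 ℏ.
L_z = m_l ℏ = 4ℏ.
cos θ = L_z/|L| = 4/√20, so θ ≈ 26.57°.

θ ≈ 26.57°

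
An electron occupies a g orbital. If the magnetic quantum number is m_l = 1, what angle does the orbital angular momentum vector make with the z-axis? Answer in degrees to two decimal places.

θ ≈ 77.08°

A g state has l = 4.
|L| = √(l(l+1)) ℏ = 2√5 ℏ.
L_z = m_l ℏ = 1ℏ.
cos θ = L_z/|L| = 1/√20, so θ ≈ 77.08°.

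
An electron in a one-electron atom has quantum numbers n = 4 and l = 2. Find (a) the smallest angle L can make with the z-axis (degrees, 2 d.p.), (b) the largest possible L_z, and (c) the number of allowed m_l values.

cos θ_min = 2/√6, so θ_min ≈ 35.26°.
L_z,max = lℏ = 2ℏ.
There are 2l+1 = 5 values of m_l.

θ_min ≈ 35.26°; L_z,max = 2ℏ; 5 values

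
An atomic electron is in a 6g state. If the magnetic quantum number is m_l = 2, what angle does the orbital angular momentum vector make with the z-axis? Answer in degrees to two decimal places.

The 6g subshell has l = 4.
|L| = ℏ√(l(l+1)) = 2√5 ℏ.
L_z = m_l ℏ = 2ℏ.
cos θ = L_z/|L| = 2/√20, so θ ≈ 63.43°.

θ ≈ 63.43°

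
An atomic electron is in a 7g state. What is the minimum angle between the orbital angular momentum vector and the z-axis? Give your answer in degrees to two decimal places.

For 7g, l = 4.
|L| = √(l(l+1)) ℏ = 2√5 ℏ.
The smallest angle corresponds to the largest L_z, i.e. m_l = l = 4, giving L_z = 4ℏ.
cos θ_min = 4/√20, so θ_min ≈ 26.57°.

θ_min ≈ 26.57°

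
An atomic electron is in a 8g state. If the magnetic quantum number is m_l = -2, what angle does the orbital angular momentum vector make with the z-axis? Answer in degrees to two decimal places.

θ ≈ 116.57°

8g means n = 8, l = 4.
|L|² = l(l+1)ℏ² = 20ℏ², so |L| = 2√5 ℏ.
L_z = m_l ℏ = −2ℏ.
cos θ = L_z/|L| = -2/√20, so θ ≈ 116.57°.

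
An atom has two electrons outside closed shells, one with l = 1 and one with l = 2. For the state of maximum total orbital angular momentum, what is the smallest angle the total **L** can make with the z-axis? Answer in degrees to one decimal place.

θ_min ≈ 30.0°

L runs from |1 − 2| = 1 to 1 + 2 = 3.
Allowed values: L = 1, 2, 3.
The maximum is L = 3, with |L_tot| = ℏ√(3·4) = 2√3 ℏ.
The minimum angle with z is arccos(3/√12) ≈ 30.0°.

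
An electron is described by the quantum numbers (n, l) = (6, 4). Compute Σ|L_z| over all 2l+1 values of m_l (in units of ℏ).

m_l ∈ {-4, -3, -2, -1, 0, 1, 2, 3, 4}.
Σ|m_l| = 2(1+2+…+4) = 20.

Σ|L_z| = 20 ℏ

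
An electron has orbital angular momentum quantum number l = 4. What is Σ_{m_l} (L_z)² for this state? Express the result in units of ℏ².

m_l runs from −4 to 4, i.e. {-4, -3, -2, -1, 0, 1, 2, 3, 4}.
Summing m² from −4 to 4: Σ m_l² = 60.

Σ(L_z)² = 60 ℏ²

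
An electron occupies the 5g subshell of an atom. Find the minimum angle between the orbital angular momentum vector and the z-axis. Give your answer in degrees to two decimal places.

The 5g subshell has l = 4.
|L|² = l(l+1)ℏ² = 20ℏ², so |L| = 2√5 ℏ.
The smallest angle corresponds to the largest L_z, i.e. m_l = l = 4, giving L_z = 4ℏ.
cos θ_min = 4/√20, so θ_min ≈ 26.57°.

θ_min ≈ 26.57°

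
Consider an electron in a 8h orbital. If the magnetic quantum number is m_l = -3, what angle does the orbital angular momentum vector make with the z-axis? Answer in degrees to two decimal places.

θ ≈ 123.21°

The 8h subshell has l = 5.
|L|² = l(l+1)ℏ² = 30ℏ², so |L| = √30 ℏ.
L_z = m_l ℏ = −3ℏ.
cos θ = L_z/|L| = -3/√30, so θ ≈ 123.21°.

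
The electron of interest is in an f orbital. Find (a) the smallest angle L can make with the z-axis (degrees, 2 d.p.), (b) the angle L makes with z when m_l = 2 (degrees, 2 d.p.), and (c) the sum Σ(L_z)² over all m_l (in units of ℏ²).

θ_min ≈ 30.00°; θ(m_l=2) ≈ 54.74°; Σ(L_z)² = 28 ℏ²

An f state has l = 3.
cos θ_min = 3/√12, so θ_min ≈ 30.00°.
For m_l = 2: cos θ = 2/√12, θ ≈ 54.74°.
Σ m_l² = 28, so Σ(L_z)² = 28 ℏ².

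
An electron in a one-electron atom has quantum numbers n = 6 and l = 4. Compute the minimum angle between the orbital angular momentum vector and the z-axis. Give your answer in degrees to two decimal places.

|L| = √(l(l+1)) ℏ = 2√5 ℏ.
The smallest angle corresponds to the largest L_z, i.e. m_l = l = 4, giving L_z = 4ℏ.
cos θ_min = 4/√20, so θ_min ≈ 26.57°.

θ_min ≈ 26.57°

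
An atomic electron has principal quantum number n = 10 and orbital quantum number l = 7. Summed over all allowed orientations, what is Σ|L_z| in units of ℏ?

Σ|L_z| = 56 ℏ

The allowed m_l values are -7, -6, -5, -4, -3, -2, -1, 0, 1, 2, 3, 4, 5, 6, 7.
Σ|m_l| = 2·7(7+1)/2 = 56.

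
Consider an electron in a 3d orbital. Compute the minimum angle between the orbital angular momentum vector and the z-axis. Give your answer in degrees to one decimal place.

θ_min ≈ 35.3°

The 3d subshell has l = 2.
|L|² = l(l+1)ℏ² = 6ℏ², so |L| = √6 ℏ.
The smallest angle corresponds to the largest L_z, i.e. m_l = l = 2, giving L_z = 2ℏ.
cos θ_min = 2/√6, so θ_min ≈ 35.3°.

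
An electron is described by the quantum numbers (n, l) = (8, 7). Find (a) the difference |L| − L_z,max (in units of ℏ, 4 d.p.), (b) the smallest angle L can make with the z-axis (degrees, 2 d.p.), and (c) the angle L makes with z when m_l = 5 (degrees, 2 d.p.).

|L| − L_z,max = (2√14 − 7)ℏ ≈ 0.4833ℏ.
cos θ_min = 7/√56, so θ_min ≈ 20.70°.
For m_l = 5: cos θ = 5/√56, θ ≈ 48.08°.

|L|−L_z,max ≈ 0.4833ℏ; θ_min ≈ 20.70°; θ(m_l=5) ≈ 48.08°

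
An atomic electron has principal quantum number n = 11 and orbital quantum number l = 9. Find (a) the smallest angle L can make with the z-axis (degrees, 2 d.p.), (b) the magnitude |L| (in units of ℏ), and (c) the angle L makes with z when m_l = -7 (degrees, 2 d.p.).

θ_min ≈ 18.43°; |L| = 3√10 ℏ ≈ 9.487ℏ; θ(m_l=-7) ≈ 137.55°

cos θ_min = 9/√90, so θ_min ≈ 18.43°.
|L| = ℏ√(9·10) = 3√10 ℏ ≈ 9.487ℏ.
For m_l = -7: cos θ = -7/√90, θ ≈ 137.55°.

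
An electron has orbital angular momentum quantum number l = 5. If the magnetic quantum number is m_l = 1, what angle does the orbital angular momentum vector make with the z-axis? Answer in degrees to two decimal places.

θ ≈ 79.48°

|L| = ℏ√(l(l+1)) = √30 ℏ.
L_z = m_l ℏ = 1ℏ.
cos θ = L_z/|L| = 1/√30, so θ ≈ 79.48°.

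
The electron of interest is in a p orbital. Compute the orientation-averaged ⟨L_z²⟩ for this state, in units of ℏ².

⟨L_z²⟩ = 0.6667 ℏ²

A p state has l = 1.
The allowed m_l values are -1, 0, 1.
⟨L_z²⟩ = ℏ²·(Σ m_l²)/(2l+1) = ℏ²·2/3 = 0.6667ℏ².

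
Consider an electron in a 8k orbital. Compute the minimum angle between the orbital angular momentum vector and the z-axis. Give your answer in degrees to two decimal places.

8k means n = 8, l = 7.
|L| = √(l(l+1)) ℏ = 2√14 ℏ.
The smallest angle corresponds to the largest L_z, i.e. m_l = l = 7, giving L_z = 7ℏ.
cos θ_min = 7/√56, so θ_min ≈ 20.70°.

θ_min ≈ 20.70°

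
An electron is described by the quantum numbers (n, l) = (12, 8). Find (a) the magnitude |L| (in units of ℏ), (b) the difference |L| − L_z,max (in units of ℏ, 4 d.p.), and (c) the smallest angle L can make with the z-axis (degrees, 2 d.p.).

|L| = ℏ√(8·9) = 6√2 ℏ ≈ 8.485ℏ.
|L| − L_z,max = (6√2 − 8)ℏ ≈ 0.4853ℏ.
cos θ_min = 8/√72, so θ_min ≈ 19.47°.

|L| = 6√2 ℏ ≈ 8.485ℏ; |L|−L_z,max ≈ 0.4853ℏ; θ_min ≈ 19.47°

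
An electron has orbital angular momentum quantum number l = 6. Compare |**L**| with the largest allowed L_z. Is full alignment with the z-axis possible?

No: L_z,max = 6ℏ < |L| = √42 ℏ ≈ 6.481ℏ

|L| = √42 ℏ ≈ 6.4807ℏ, while L_z,max = lℏ = 6ℏ.
Since |L| > L_z,max, the vector can never point exactly along z; the closest it comes is θ_min = arccos(6/√42) ≈ 22.2°.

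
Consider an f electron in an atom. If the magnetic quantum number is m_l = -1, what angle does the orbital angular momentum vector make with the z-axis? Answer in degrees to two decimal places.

θ ≈ 106.78°

An f state has l = 3.
|L|² = l(l+1)ℏ² = 12ℏ², so |L| = 2√3 ℏ.
L_z = m_l ℏ = −1ℏ.
cos θ = L_z/|L| = -1/√12, so θ ≈ 106.78°.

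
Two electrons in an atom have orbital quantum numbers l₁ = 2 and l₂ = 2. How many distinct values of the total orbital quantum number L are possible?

The total orbital quantum number L ranges from |l₁ − l₂| to l₁ + l₂ in integer steps.
So L can be 0, 1, 2, 3, 4.
That is 5 values.

5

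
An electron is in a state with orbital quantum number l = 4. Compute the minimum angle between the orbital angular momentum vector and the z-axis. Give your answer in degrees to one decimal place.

θ_min ≈ 26.6°

|L|² = l(l+1)ℏ² = 20ℏ², so |L| = 2√5 ℏ.
The smallest angle corresponds to the largest L_z, i.e. m_l = l = 4, giving L_z = 4ℏ.
cos θ_min = 4/√20, so θ_min ≈ 26.6°.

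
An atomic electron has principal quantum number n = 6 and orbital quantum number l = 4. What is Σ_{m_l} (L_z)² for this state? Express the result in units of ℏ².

Σ(L_z)² = 60 ℏ²

The allowed m_l values are -4, -3, -2, -1, 0, 1, 2, 3, 4.
Summing m² from −4 to 4: Σ m_l² = 60.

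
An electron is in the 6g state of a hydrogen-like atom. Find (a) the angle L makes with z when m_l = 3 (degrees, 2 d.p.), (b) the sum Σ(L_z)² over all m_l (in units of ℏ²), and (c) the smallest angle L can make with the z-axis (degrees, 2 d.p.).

6g means n = 6, l = 4.
For m_l = 3: cos θ = 3/√20, θ ≈ 47.87°.
Σ m_l² = 60, so Σ(L_z)² = 60 ℏ².
cos θ_min = 4/√20, so θ_min ≈ 26.57°.

θ(m_l=3) ≈ 47.87°; Σ(L_z)² = 60 ℏ²; θ_min ≈ 26.57°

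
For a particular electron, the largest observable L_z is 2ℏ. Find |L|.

Since max m_l = l, l = 2.
|L| = √(l(l+1)) ℏ = √6 ℏ.

|L| = √6 ℏ ≈ 2.449ℏ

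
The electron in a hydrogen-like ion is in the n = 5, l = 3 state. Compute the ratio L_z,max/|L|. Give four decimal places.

L_z,max/|L| = 0.8660

|L| = 2√3 ℏ ≈ 3.4641ℏ, while L_z,max = lℏ = 3ℏ.
L_z,max/|L| = 3/√12 = 0.8660.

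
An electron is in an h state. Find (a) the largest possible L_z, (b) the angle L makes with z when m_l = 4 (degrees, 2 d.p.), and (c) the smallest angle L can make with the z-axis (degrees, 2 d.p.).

For an h orbital, l = 5.
L_z,max = lℏ = 5ℏ.
For m_l = 4: cos θ = 4/√30, θ ≈ 43.09°.
cos θ_min = 5/√30, so θ_min ≈ 24.09°.

L_z,max = 5ℏ; θ(m_l=4) ≈ 43.09°; θ_min ≈ 24.09°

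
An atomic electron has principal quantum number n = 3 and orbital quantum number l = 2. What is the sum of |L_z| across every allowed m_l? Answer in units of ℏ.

m_l ∈ {-2, -1, 0, 1, 2}.
Σ|m_l| = l(l+1) = 6.

Σ|L_z| = 6 ℏ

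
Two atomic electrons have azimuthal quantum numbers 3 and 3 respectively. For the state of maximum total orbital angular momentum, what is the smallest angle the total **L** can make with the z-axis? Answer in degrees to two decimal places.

By the triangle rule, |l₁ − l₂| ≤ L ≤ l₁ + l₂.
So L can be 0, 1, 2, 3, 4, 5, 6.
The maximum is L = 6, with |L_tot| = ℏ√(6·7) = √42 ℏ.
The minimum angle with z is arccos(6/√42) ≈ 22.21°.

θ_min ≈ 22.21°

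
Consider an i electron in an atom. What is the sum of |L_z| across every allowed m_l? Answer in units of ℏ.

For an i orbital, l = 6.
The allowed m_l values are -6, -5, -4, -3, -2, -1, 0, 1, 2, 3, 4, 5, 6.
Σ|m_l| = 2·6(6+1)/2 = 42.

Σ|L_z| = 42 ℏ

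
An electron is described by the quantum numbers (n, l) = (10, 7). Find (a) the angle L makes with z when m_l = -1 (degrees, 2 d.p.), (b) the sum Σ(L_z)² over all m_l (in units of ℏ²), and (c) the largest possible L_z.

θ(m_l=-1) ≈ 97.68°; Σ(L_z)² = 280 ℏ²; L_z,max = 7ℏ

For m_l = -1: cos θ = -1/√56, θ ≈ 97.68°.
Σ m_l² = 280, so Σ(L_z)² = 280 ℏ².
L_z,max = lℏ = 7ℏ.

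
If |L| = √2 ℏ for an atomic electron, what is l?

(|L|/ℏ)² = l(l+1) = 2.
Solving: l = 1.

l = 1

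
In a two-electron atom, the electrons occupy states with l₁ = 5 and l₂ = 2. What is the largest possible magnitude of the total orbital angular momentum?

|L_tot|_max = 2√14 ℏ ≈ 7.483ℏ

By the triangle rule, |l₁ − l₂| ≤ L ≤ l₁ + l₂.
L ∈ {3, 4, 5, 6, 7}.
The largest magnitude corresponds to L = 7: |L_tot| = ℏ√(7·8) = 2√14 ℏ.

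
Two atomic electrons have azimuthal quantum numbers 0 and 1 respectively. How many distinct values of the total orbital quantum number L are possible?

By the triangle rule, |l₁ − l₂| ≤ L ≤ l₁ + l₂.
Allowed values: L = 1.
That is 1 value.

1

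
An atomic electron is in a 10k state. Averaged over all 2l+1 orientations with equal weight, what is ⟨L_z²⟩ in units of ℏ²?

⟨L_z²⟩ = 18.67 ℏ²

The 10k subshell has l = 7.
The allowed m_l values are -7, -6, -5, -4, -3, -2, -1, 0, 1, 2, 3, 4, 5, 6, 7.
⟨L_z²⟩ = ℏ²·l(l+1)/3 = 18.67ℏ².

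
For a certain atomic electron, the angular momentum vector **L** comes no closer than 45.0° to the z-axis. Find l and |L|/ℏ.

At minimum angle, m_l = l, so cos θ = l/√(l(l+1)); cos²θ = l/(l+1) = 0.5000.
l = cos²θ/sin²θ ≈ 1.
Then |L| = ℏ√(1·2) = √2 ℏ.

l = 1, |L| = √2 ℏ ≈ 1.414ℏ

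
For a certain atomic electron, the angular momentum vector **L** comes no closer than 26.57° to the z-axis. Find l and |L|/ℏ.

l = 4, |L| = 2√5 ℏ ≈ 4.472ℏ

cos θ_min = l/√(l(l+1)) = √(l/(l+1)), so l/(l+1) = cos²(26.57°) = 0.7999.
Thus l = 0.7999/(1 − 0.7999) ≈ 4.
Then |L| = ℏ√(4·5) = 2√5 ℏ.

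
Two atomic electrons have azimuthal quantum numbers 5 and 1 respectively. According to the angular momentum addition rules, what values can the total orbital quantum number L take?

L = 4, 5, 6

Angular momentum addition gives L = |l₁ − l₂|, …, l₁ + l₂.
Allowed values: L = 4, 5, 6.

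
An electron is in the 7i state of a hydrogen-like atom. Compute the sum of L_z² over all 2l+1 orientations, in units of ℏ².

7i means n = 7, l = 6.
m_l ∈ {-6, -5, -4, -3, -2, -1, 0, 1, 2, 3, 4, 5, 6}.
Σ m_l² = l(l+1)(2l+1)/3 = 6·7·13/3 = 182.

Σ(L_z)² = 182 ℏ²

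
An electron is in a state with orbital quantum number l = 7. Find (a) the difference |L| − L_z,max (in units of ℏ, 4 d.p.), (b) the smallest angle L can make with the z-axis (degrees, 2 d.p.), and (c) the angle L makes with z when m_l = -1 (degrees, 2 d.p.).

|L| − L_z,max = (2√14 − 7)ℏ ≈ 0.4833ℏ.
cos θ_min = 7/√56, so θ_min ≈ 20.70°.
For m_l = -1: cos θ = -1/√56, θ ≈ 97.68°.

|L|−L_z,max ≈ 0.4833ℏ; θ_min ≈ 20.70°; θ(m_l=-1) ≈ 97.68°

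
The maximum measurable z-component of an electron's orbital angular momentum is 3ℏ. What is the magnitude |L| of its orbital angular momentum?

The maximum L_z equals lℏ, giving l = 3.
|L| = ℏ√(l(l+1)) = 2√3 ℏ.

|L| = 2√3 ℏ ≈ 3.464ℏ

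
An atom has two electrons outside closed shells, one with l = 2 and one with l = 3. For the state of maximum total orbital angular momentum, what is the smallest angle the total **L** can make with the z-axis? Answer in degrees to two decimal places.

θ_min ≈ 24.09°

L runs from |2 − 3| = 1 to 2 + 3 = 5.
So L can be 1, 2, 3, 4, 5.
The maximum is L = 5, with |L_tot| = ℏ√(5·6) = √30 ℏ.
The minimum angle with z is arccos(5/√30) ≈ 24.09°.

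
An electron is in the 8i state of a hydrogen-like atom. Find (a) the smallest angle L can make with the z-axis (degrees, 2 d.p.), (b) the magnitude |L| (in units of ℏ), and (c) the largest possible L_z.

The 8i subshell has l = 6.
cos θ_min = 6/√42, so θ_min ≈ 22.21°.
|L| = ℏ√(6·7) = √42 ℏ ≈ 6.481ℏ.
L_z,max = lℏ = 6ℏ.

θ_min ≈ 22.21°; |L| = √42 ℏ ≈ 6.481ℏ; L_z,max = 6ℏ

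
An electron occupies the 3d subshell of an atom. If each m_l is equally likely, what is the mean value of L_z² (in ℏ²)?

The 3d subshell has l = 2.
m_l ∈ {-2, -1, 0, 1, 2}.
Average of L_z² over 5 states: 10/5 ℏ² = 2 ℏ².

⟨L_z²⟩ = 2 ℏ²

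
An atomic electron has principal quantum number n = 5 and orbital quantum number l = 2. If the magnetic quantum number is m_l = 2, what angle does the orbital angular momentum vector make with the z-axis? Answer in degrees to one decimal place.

|L|² = l(l+1)ℏ² = 6ℏ², so |L| = √6 ℏ.
L_z = m_l ℏ = 2ℏ.
cos θ = L_z/|L| = 2/√6, so θ ≈ 35.3°.

θ ≈ 35.3°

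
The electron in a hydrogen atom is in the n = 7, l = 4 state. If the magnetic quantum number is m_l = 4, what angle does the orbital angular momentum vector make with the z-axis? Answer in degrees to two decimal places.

|L| = ℏ√(l(l+1)) = 2√5 ℏ.
L_z = m_l ℏ = 4ℏ.
cos θ = L_z/|L| = 4/√20, so θ ≈ 26.57°.

θ ≈ 26.57°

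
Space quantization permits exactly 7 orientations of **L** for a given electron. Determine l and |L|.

l = 3, |L| = 2√3 ℏ ≈ 3.464ℏ

2l + 1 = 7 ⇒ l = 3.
Then |L| = √(l(l+1)) ℏ = 2√3 ℏ.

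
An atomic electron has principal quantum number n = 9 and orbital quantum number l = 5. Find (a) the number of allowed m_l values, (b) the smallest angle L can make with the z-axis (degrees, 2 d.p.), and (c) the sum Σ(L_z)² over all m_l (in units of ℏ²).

There are 2l+1 = 11 values of m_l.
cos θ_min = 5/√30, so θ_min ≈ 24.09°.
Σ m_l² = 110, so Σ(L_z)² = 110 ℏ².

11 values; θ_min ≈ 24.09°; Σ(L_z)² = 110 ℏ²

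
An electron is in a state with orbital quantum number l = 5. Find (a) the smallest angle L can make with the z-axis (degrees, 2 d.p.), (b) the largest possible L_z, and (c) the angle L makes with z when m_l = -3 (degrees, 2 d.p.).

cos θ_min = 5/√30, so θ_min ≈ 24.09°.
L_z,max = lℏ = 5ℏ.
For m_l = -3: cos θ = -3/√30, θ ≈ 123.21°.

θ_min ≈ 24.09°; L_z,max = 5ℏ; θ(m_l=-3) ≈ 123.21°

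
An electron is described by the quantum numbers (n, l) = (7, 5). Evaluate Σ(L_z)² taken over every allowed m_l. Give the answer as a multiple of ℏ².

Σ(L_z)² = 110 ℏ²

m_l ∈ {-5, -4, -3, -2, -1, 0, 1, 2, 3, 4, 5}.
Σ m_l² = l(l+1)(2l+1)/3 = 5·6·11/3 = 110.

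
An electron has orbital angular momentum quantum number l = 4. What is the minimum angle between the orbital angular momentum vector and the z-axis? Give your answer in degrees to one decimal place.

θ_min ≈ 26.6°

|L| = √(l(l+1)) ℏ = 2√5 ℏ.
The smallest angle corresponds to the largest L_z, i.e. m_l = l = 4, giving L_z = 4ℏ.
cos θ_min = 4/√20, so θ_min ≈ 26.6°.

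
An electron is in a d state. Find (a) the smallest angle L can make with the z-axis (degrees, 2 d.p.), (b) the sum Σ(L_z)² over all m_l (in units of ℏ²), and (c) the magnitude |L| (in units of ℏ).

θ_min ≈ 35.26°; Σ(L_z)² = 10 ℏ²; |L| = √6 ℏ ≈ 2.449ℏ

A d state has l = 2.
cos θ_min = 2/√6, so θ_min ≈ 35.26°.
Σ m_l² = 10, so Σ(L_z)² = 10 ℏ².
|L| = ℏ√(2·3) = √6 ℏ ≈ 2.449ℏ.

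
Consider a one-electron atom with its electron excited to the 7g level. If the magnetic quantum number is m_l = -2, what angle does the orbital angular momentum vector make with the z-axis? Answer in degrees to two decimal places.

The 7g level has l = 4.
|L| = ℏ√(l(l+1)) = 2√5 ℏ.
L_z = m_l ℏ = −2ℏ.
cos θ = L_z/|L| = -2/√20, so θ ≈ 116.57°.

θ ≈ 116.57°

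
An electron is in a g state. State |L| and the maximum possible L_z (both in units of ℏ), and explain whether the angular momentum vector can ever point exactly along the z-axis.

No: L_z,max = 4ℏ < |L| = 2√5 ℏ ≈ 4.472ℏ

A g state has l = 4.
|L| = 2√5 ℏ ≈ 4.4721ℏ, while L_z,max = lℏ = 4ℏ.
Since |L| > L_z,max, the vector can never point exactly along z; the closest it comes is θ_min = arccos(4/√20) ≈ 26.6°.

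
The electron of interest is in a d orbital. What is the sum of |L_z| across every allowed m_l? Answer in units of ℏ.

A d state has l = 2.
The allowed m_l values are -2, -1, 0, 1, 2.
Σ|m_l| = 2·2(2+1)/2 = 6.

Σ|L_z| = 6 ℏ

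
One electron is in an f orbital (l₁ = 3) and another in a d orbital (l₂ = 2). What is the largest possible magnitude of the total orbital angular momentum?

Angular momentum addition gives L = |l₁ − l₂|, …, l₁ + l₂.
L ∈ {1, 2, 3, 4, 5}.
The largest magnitude corresponds to L = 5: |L_tot| = ℏ√(5·6) = √30 ℏ.

|L_tot|_max = √30 ℏ ≈ 5.477ℏ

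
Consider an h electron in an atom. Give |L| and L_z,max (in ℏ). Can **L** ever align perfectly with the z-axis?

No: L_z,max = 5ℏ < |L| = √30 ℏ ≈ 5.477ℏ

The letter h corresponds to l = 5.
|L| = √30 ℏ ≈ 5.4772ℏ, while L_z,max = lℏ = 5ℏ.
Since |L| > L_z,max, the vector can never point exactly along z; the closest it comes is θ_min = arccos(5/√30) ≈ 24.1°.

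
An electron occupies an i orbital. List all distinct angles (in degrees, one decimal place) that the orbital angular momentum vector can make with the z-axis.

θ ∈ {22.2°, 39.5°, 51.9°, 62.4°, 72.0°, 81.1°, 90.0°, 98.9°, 108.0°, 117.6°, 128.1°, 140.5°, 157.8°}

I corresponds to l = 6.
|L| = √(l(l+1)) ℏ = √42 ℏ.
cos θ = m_l/√42 for each m_l ∈ {-6, -5, -4, -3, -2, -1, 0, 1, 2, 3, 4, 5, 6}.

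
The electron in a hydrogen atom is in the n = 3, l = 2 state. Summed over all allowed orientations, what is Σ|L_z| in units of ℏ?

Σ|L_z| = 6 ℏ

The allowed m_l values are -2, -1, 0, 1, 2.
Σ|m_l| = l(l+1) = 6.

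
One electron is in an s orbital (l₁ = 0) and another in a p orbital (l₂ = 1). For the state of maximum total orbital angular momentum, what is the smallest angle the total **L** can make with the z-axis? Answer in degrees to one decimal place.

θ_min ≈ 45.0°

The total orbital quantum number L ranges from |l₁ − l₂| to l₁ + l₂ in integer steps.
L ∈ {1}.
The maximum is L = 1, with |L_tot| = ℏ√(1·2) = √2 ℏ.
The minimum angle with z is arccos(1/√2) ≈ 45.0°.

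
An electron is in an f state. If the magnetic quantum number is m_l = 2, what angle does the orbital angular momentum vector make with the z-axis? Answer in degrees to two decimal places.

An f state has l = 3.
|L|² = l(l+1)ℏ² = 12ℏ², so |L| = 2√3 ℏ.
L_z = m_l ℏ = 2ℏ.
cos θ = L_z/|L| = 2/√12, so θ ≈ 54.74°.

θ ≈ 54.74°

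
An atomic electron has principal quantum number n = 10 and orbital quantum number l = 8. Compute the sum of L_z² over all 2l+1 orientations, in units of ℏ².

The allowed m_l values are -8, -7, -6, -5, -4, -3, -2, -1, 0, 1, 2, 3, 4, 5, 6, 7, 8.
Σ m_l² = 2·(1 + 4 + 9 + 16 + 25 + 36 + 49 + 64) = 408.

Σ(L_z)² = 408 ℏ²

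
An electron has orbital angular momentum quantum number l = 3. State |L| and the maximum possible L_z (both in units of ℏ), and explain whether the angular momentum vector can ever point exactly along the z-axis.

|L| = 2√3 ℏ ≈ 3.4641ℏ, while L_z,max = lℏ = 3ℏ.
Since |L| > L_z,max, the vector can never point exactly along z; the closest it comes is θ_min = arccos(3/√12) ≈ 30.0°.

No: L_z,max = 3ℏ < |L| = 2√3 ℏ ≈ 3.464ℏ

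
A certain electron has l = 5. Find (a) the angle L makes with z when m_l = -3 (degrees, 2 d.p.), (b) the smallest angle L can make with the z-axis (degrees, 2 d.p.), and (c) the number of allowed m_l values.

θ(m_l=-3) ≈ 123.21°; θ_min ≈ 24.09°; 11 values

For m_l = -3: cos θ = -3/√30, θ ≈ 123.21°.
cos θ_min = 5/√30, so θ_min ≈ 24.09°.
There are 2l+1 = 11 values of m_l.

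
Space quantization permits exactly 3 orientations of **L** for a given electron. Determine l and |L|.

l = 1, |L| = √2 ℏ ≈ 1.414ℏ

Since there are 2l+1 = 3 values of m_l, l = 1.
|L| = ℏ√(l(l+1)) = ℏ√(1·2) = √2 ℏ.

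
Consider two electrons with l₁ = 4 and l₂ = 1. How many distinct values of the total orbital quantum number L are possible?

The total orbital quantum number L ranges from |l₁ − l₂| to l₁ + l₂ in integer steps.
So L can be 3, 4, 5.
That is 3 values.

3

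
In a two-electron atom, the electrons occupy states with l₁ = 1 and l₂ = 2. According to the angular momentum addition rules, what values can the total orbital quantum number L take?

L = 1, 2, 3

By the triangle rule, |l₁ − l₂| ≤ L ≤ l₁ + l₂.
Allowed values: L = 1, 2, 3.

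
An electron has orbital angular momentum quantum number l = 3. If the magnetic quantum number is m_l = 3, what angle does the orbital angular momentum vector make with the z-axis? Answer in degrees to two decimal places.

|L| = √(l(l+1)) ℏ = 2√3 ℏ.
L_z = m_l ℏ = 3ℏ.
cos θ = L_z/|L| = 3/√12, so θ ≈ 30.00°.

θ ≈ 30.00°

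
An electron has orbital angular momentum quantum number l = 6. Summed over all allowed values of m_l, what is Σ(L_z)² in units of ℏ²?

m_l runs from −6 to 6, i.e. {-6, -5, -4, -3, -2, -1, 0, 1, 2, 3, 4, 5, 6}.
Σ m_l² = 2·(1 + 4 + 9 + 16 + 25 + 36) = 182.

Σ(L_z)² = 182 ℏ²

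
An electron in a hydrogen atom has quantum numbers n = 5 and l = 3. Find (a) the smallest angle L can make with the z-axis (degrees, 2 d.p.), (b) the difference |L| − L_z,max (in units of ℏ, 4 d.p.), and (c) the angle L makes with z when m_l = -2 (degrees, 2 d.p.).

cos θ_min = 3/√12, so θ_min ≈ 30.00°.
|L| − L_z,max = (2√3 − 3)ℏ ≈ 0.4641ℏ.
For m_l = -2: cos θ = -2/√12, θ ≈ 125.26°.

θ_min ≈ 30.00°; |L|−L_z,max ≈ 0.4641ℏ; θ(m_l=-2) ≈ 125.26°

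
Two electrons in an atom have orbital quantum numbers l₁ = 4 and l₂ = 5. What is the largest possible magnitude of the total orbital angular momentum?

By the triangle rule, |l₁ − l₂| ≤ L ≤ l₁ + l₂.
Allowed values: L = 1, 2, 3, 4, 5, 6, 7, 8, 9.
The largest magnitude corresponds to L = 9: |L_tot| = ℏ√(9·10) = 3√10 ℏ.

|L_tot|_max = 3√10 ℏ ≈ 9.487ℏ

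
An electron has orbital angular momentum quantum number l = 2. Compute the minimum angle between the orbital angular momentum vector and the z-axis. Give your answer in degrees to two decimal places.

|L| = √(l(l+1)) ℏ = √6 ℏ.
The smallest angle corresponds to the largest L_z, i.e. m_l = l = 2, giving L_z = 2ℏ.
cos θ_min = 2/√6, so θ_min ≈ 35.26°.

θ_min ≈ 35.26°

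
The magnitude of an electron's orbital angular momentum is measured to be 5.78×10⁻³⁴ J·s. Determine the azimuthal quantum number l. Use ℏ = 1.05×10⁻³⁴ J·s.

Dividing by ℏ: |L|/ℏ ≈ 5.505.
l(l+1) ≈ 5.505² ≈ 30.30, so l = 5.

l = 5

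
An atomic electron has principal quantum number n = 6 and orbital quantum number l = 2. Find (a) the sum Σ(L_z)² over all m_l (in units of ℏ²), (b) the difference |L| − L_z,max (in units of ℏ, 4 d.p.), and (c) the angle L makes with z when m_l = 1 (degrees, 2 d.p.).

Σ(L_z)² = 10 ℏ²; |L|−L_z,max ≈ 0.4495ℏ; θ(m_l=1) ≈ 65.91°

Σ m_l² = 10, so Σ(L_z)² = 10 ℏ².
|L| − L_z,max = (√6 − 2)ℏ ≈ 0.4495ℏ.
For m_l = 1: cos θ = 1/√6, θ ≈ 65.91°.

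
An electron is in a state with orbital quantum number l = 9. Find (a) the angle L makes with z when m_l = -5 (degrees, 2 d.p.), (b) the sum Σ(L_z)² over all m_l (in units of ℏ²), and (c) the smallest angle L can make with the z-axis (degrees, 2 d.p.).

For m_l = -5: cos θ = -5/√90, θ ≈ 121.81°.
Σ m_l² = 570, so Σ(L_z)² = 570 ℏ².
cos θ_min = 9/√90, so θ_min ≈ 18.43°.

θ(m_l=-5) ≈ 121.81°; Σ(L_z)² = 570 ℏ²; θ_min ≈ 18.43°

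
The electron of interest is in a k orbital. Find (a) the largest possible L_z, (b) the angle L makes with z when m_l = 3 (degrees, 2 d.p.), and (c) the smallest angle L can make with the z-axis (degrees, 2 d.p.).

L_z,max = 7ℏ; θ(m_l=3) ≈ 66.37°; θ_min ≈ 20.70°

The letter k corresponds to l = 7.
L_z,max = lℏ = 7ℏ.
For m_l = 3: cos θ = 3/√56, θ ≈ 66.37°.
cos θ_min = 7/√56, so θ_min ≈ 20.70°.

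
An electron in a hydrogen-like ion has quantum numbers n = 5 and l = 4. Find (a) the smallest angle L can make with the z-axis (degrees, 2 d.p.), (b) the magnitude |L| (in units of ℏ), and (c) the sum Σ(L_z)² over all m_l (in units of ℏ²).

cos θ_min = 4/√20, so θ_min ≈ 26.57°.
|L| = ℏ√(4·5) = 2√5 ℏ ≈ 4.472ℏ.
Σ m_l² = 60, so Σ(L_z)² = 60 ℏ².

θ_min ≈ 26.57°; |L| = 2√5 ℏ ≈ 4.472ℏ; Σ(L_z)² = 60 ℏ²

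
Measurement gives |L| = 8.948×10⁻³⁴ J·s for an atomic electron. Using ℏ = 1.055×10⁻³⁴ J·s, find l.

l = 8

In units of ℏ, |L| ≈ 8.482.
Set l(l+1) = 71.94; the integer solution is l = 8.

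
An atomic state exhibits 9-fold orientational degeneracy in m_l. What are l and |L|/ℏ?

2l + 1 = 9 ⇒ l = 4.
Then |L| = √(l(l+1)) ℏ = 2√5 ℏ.

l = 4, |L| = 2√5 ℏ ≈ 4.472ℏ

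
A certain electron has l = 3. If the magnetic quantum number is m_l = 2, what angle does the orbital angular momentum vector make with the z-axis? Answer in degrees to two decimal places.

θ ≈ 54.74°

|L| = ℏ√(l(l+1)) = 2√3 ℏ.
L_z = m_l ℏ = 2ℏ.
cos θ = L_z/|L| = 2/√12, so θ ≈ 54.74°.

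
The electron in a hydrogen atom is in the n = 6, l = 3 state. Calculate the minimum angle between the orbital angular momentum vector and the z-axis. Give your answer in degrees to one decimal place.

|L|² = l(l+1)ℏ² = 12ℏ², so |L| = 2√3 ℏ.
The smallest angle corresponds to the largest L_z, i.e. m_l = l = 3, giving L_z = 3ℏ.
cos θ_min = 3/√12, so θ_min ≈ 30.0°.

θ_min ≈ 30.0°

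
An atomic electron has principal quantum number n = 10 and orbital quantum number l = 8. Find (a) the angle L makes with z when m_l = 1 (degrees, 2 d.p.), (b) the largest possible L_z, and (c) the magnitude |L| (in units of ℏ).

For m_l = 1: cos θ = 1/√72, θ ≈ 83.23°.
L_z,max = lℏ = 8ℏ.
|L| = ℏ√(8·9) = 6√2 ℏ ≈ 8.485ℏ.

θ(m_l=1) ≈ 83.23°; L_z,max = 8ℏ; |L| = 6√2 ℏ ≈ 8.485ℏ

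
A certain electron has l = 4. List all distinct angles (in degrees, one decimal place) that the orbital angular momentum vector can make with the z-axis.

|L| = ℏ√(l(l+1)) = 2√5 ℏ.
cos θ = m_l/√20 for each m_l ∈ {-4, -3, -2, -1, 0, 1, 2, 3, 4}.

θ ∈ {26.6°, 47.9°, 63.4°, 77.1°, 90.0°, 102.9°, 116.6°, 132.1°, 153.4°}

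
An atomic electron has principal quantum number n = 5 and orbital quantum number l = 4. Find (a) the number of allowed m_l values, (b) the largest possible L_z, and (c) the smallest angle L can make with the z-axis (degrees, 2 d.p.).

There are 2l+1 = 9 values of m_l.
L_z,max = lℏ = 4ℏ.
cos θ_min = 4/√20, so θ_min ≈ 26.57°.

9 values; L_z,max = 4ℏ; θ_min ≈ 26.57°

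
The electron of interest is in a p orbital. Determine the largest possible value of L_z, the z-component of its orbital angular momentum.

For a p orbital, l = 1.
L_z = m_l ℏ with m_l ∈ {−1, …, 1}; the maximum is m_l = 1.

L_z,max = 1ℏ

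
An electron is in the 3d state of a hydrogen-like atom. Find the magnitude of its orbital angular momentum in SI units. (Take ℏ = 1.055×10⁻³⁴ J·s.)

For 3d, l = 2.
|L| = ℏ√(l(l+1)) = ℏ√(2·3) = √6 ℏ
Numerically, |L| = 2.449 × (1.055×10⁻³⁴ J·s) = 2.584×10⁻³⁴ J·s.

|L| = 2.584×10⁻³⁴ J·s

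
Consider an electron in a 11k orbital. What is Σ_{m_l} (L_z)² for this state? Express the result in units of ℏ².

11k means n = 11, l = 7.
The allowed m_l values are -7, -6, -5, -4, -3, -2, -1, 0, 1, 2, 3, 4, 5, 6, 7.
Σ m_l² = l(l+1)(2l+1)/3 = 7·8·15/3 = 280.

Σ(L_z)² = 280 ℏ²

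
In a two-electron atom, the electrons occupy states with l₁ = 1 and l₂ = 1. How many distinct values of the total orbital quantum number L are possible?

By the triangle rule, |l₁ − l₂| ≤ L ≤ l₁ + l₂.
L ∈ {0, 1, 2}.
That is 3 values.

3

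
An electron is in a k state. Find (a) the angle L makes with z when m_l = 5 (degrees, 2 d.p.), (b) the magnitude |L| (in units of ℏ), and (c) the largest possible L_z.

θ(m_l=5) ≈ 48.08°; |L| = 2√14 ℏ ≈ 7.483ℏ; L_z,max = 7ℏ

For a k orbital, l = 7.
For m_l = 5: cos θ = 5/√56, θ ≈ 48.08°.
|L| = ℏ√(7·8) = 2√14 ℏ ≈ 7.483ℏ.
L_z,max = lℏ = 7ℏ.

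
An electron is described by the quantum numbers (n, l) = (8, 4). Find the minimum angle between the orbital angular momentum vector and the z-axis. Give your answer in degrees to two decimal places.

θ_min ≈ 26.57°

|L|² = l(l+1)ℏ² = 20ℏ², so |L| = 2√5 ℏ.
The smallest angle corresponds to the largest L_z, i.e. m_l = l = 4, giving L_z = 4ℏ.
cos θ_min = 4/√20, so θ_min ≈ 26.57°.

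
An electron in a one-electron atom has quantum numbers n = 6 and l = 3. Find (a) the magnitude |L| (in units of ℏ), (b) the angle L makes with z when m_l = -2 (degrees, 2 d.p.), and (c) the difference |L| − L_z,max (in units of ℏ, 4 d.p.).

|L| = ℏ√(3·4) = 2√3 ℏ ≈ 3.464ℏ.
For m_l = -2: cos θ = -2/√12, θ ≈ 125.26°.
|L| − L_z,max = (2√3 − 3)ℏ ≈ 0.4641ℏ.

|L| = 2√3 ℏ ≈ 3.464ℏ; θ(m_l=-2) ≈ 125.26°; |L|−L_z,max ≈ 0.4641ℏ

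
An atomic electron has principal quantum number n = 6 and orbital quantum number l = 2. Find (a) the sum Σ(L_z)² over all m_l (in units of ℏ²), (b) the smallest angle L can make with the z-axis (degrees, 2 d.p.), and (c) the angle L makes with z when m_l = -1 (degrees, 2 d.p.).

Σ(L_z)² = 10 ℏ²; θ_min ≈ 35.26°; θ(m_l=-1) ≈ 114.09°

Σ m_l² = 10, so Σ(L_z)² = 10 ℏ².
cos θ_min = 2/√6, so θ_min ≈ 35.26°.
For m_l = -1: cos θ = -1/√6, θ ≈ 114.09°.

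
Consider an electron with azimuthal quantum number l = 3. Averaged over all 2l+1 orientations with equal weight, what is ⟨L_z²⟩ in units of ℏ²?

⟨L_z²⟩ = 4 ℏ²

The allowed m_l values are -3, -2, -1, 0, 1, 2, 3.
⟨L_z²⟩ = ℏ²·l(l+1)/3 = 4ℏ².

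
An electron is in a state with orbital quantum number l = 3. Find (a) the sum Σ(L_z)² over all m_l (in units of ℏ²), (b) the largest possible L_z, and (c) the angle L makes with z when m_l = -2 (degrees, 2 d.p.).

Σ m_l² = 28, so Σ(L_z)² = 28 ℏ².
L_z,max = lℏ = 3ℏ.
For m_l = -2: cos θ = -2/√12, θ ≈ 125.26°.

Σ(L_z)² = 28 ℏ²; L_z,max = 3ℏ; θ(m_l=-2) ≈ 125.26°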